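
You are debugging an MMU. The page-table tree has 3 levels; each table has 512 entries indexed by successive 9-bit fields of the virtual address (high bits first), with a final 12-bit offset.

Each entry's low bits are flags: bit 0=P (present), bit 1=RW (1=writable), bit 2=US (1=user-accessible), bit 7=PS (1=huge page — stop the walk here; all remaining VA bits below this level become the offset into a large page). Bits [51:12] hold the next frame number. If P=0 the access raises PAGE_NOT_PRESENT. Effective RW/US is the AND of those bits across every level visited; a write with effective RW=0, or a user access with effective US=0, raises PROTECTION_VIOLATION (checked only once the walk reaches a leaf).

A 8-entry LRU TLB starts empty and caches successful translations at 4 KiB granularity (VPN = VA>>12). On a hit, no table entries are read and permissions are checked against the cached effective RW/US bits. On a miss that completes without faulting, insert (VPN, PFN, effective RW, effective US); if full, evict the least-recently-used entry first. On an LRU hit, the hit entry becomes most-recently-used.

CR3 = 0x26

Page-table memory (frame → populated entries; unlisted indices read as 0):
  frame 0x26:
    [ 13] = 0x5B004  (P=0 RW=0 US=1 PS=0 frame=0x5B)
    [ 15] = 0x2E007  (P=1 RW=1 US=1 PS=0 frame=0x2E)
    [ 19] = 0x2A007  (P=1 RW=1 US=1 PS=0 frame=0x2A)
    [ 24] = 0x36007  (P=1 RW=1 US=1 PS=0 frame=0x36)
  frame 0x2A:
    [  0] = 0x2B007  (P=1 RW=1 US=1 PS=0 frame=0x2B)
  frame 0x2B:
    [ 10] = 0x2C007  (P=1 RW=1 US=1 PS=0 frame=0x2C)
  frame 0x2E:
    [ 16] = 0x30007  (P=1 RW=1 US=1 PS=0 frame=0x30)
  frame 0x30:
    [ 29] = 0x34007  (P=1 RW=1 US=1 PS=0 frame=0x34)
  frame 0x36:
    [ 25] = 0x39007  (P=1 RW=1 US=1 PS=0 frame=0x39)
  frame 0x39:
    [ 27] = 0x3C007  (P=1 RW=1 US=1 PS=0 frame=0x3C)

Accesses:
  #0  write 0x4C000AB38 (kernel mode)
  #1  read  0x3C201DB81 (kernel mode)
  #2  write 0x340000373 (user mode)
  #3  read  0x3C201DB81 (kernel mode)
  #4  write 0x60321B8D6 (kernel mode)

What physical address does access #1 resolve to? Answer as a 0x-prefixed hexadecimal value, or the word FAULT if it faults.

Trace:
#0 VA=0x4C000AB38 (w,kernel):
  L0: frame=0x26 idx=19 entry=0x2A007 [P=1 RW=1 US=1 PS=0]
  L1: frame=0x2A idx=0 entry=0x2B007 [P=1 RW=1 US=1 PS=0]
  L2: frame=0x2B idx=10 entry=0x2C007 [P=1 RW=1 US=1 PS=0]
  → PA=0x2CB38  (3 entries read)
#1 VA=0x3C201DB81 (r,kernel):
  L0: frame=0x26 idx=15 entry=0x2E007 [P=1 RW=1 US=1 PS=0]
  L1: frame=0x2E idx=16 entry=0x30007 [P=1 RW=1 US=1 PS=0]
  L2: frame=0x30 idx=29 entry=0x34007 [P=1 RW=1 US=1 PS=0]
  → PA=0x34B81  (3 entries read)
#2 VA=0x340000373 (w,user):
  L0: frame=0x26 idx=13 entry=0x5B004 [P=0 RW=0 US=1 PS=0]
  ✗ PAGE_NOT_PRESENT  [1 reads]
#3 VA=0x3C201DB81 (r,kernel):
  TLB hit vpn=0x3C201D → PA=0x34B81
#4 VA=0x60321B8D6 (w,kernel):
  L0: frame=0x26 idx=24 entry=0x36007 [P=1 RW=1 US=1 PS=0]
  L1: frame=0x36 idx=25 entry=0x39007 [P=1 RW=1 US=1 PS=0]
  L2: frame=0x39 idx=27 entry=0x3C007 [P=1 RW=1 US=1 PS=0]
  → PA=0x3C8D6  (3 entries read)

Access #1 PA: 0x34B81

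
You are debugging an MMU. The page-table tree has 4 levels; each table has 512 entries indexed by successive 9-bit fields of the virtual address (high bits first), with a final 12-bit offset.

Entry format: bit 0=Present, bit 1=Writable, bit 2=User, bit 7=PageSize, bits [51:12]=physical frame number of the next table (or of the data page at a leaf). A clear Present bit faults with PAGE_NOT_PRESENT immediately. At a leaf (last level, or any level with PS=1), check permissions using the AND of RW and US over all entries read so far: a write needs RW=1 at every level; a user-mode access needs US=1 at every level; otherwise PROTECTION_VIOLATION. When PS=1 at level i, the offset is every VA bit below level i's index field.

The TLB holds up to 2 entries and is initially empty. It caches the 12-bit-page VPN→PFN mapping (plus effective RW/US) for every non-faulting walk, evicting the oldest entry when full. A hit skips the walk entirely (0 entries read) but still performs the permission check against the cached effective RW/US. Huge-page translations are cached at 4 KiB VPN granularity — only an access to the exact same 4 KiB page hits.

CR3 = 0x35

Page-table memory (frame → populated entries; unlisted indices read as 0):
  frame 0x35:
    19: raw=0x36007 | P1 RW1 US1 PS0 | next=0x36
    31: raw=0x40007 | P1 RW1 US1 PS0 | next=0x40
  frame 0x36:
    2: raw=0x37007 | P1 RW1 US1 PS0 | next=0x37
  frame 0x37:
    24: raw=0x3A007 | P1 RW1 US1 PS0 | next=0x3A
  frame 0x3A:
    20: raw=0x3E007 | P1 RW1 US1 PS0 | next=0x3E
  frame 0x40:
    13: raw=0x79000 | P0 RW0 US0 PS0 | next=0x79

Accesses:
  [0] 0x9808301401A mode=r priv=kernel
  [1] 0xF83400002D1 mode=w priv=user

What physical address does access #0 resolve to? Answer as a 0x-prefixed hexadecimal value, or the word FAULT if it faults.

Trace:
#0 VA=0x9808301401A (r,kernel):
  L0 @0x35[19] → 0x36007  P=1,RW=1,US=1,PS=0
  L1 @0x36[2] → 0x37007  P=1,RW=1,US=1,PS=0
  L2 @0x37[24] → 0x3A007  P=1,RW=1,US=1,PS=0
  L3 @0x3A[20] → 0x3E007  P=1,RW=1,US=1,PS=0
  → PA=0x3E01A  (4 entries read)
#1 VA=0xF83400002D1 (w,user):
  L0 @0x35[31] → 0x40007  P=1,RW=1,US=1,PS=0
  L1 @0x40[13] → 0x79000  P=0,RW=0,US=0,PS=0
  → PAGE_NOT_PRESENT  (2 entries read)

Access #0 PA: 0x3E01A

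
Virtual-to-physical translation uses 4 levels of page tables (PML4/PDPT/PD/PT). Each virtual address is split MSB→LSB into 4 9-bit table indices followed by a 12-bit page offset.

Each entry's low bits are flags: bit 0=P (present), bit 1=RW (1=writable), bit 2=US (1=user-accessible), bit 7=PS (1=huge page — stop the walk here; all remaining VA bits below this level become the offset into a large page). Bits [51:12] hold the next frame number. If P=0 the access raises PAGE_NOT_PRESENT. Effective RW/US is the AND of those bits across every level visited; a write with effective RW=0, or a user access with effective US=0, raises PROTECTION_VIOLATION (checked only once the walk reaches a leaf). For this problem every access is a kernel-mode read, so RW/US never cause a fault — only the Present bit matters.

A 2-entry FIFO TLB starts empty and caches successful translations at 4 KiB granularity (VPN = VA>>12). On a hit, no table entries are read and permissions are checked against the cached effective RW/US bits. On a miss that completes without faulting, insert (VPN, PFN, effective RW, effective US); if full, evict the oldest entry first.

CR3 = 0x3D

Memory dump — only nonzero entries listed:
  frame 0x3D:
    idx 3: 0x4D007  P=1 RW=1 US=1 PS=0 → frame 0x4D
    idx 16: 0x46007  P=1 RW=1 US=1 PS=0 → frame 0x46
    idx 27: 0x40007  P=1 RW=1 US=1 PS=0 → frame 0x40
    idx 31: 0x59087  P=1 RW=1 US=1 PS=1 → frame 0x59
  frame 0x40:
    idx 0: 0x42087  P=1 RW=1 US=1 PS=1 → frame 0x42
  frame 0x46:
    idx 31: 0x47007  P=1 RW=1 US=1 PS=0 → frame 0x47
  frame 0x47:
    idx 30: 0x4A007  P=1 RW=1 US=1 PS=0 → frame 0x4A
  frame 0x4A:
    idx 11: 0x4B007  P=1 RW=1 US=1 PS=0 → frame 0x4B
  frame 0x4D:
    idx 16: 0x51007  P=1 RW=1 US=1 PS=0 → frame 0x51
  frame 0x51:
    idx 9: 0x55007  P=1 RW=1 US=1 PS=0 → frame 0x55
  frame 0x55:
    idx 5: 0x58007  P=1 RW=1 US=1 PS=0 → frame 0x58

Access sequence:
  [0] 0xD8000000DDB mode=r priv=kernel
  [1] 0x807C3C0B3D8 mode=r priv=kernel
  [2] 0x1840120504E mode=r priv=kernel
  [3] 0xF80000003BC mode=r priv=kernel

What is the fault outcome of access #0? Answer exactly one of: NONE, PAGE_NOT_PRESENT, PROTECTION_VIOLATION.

Walk each access:
#0 VA=0xD8000000DDB (r,kernel):
  L0: frame=0x3D idx=27 entry=0x40007 [P=1 RW=1 US=1 PS=0]
  L1: frame=0x40 idx=0 entry=0x42087 [P=1 RW=1 US=1 PS=1]
  ⇒ phys 0x42DDB (huge @L1)  [2 reads]
#1 VA=0x807C3C0B3D8 (r,kernel):
  L0: frame=0x3D idx=16 entry=0x46007 [P=1 RW=1 US=1 PS=0]
  L1: frame=0x46 idx=31 entry=0x47007 [P=1 RW=1 US=1 PS=0]
  L2: frame=0x47 idx=30 entry=0x4A007 [P=1 RW=1 US=1 PS=0]
  L3: frame=0x4A idx=11 entry=0x4B007 [P=1 RW=1 US=1 PS=0]
  ⇒ phys 0x4B3D8  [4 reads]
#2 VA=0x1840120504E (r,kernel):
  L0: frame=0x3D idx=3 entry=0x4D007 [P=1 RW=1 US=1 PS=0]
  L1: frame=0x4D idx=16 entry=0x51007 [P=1 RW=1 US=1 PS=0]
  L2: frame=0x51 idx=9 entry=0x55007 [P=1 RW=1 US=1 PS=0]
  L3: frame=0x55 idx=5 entry=0x58007 [P=1 RW=1 US=1 PS=0]
  ⇒ phys 0x5804E  [4 reads]
#3 VA=0xF80000003BC (r,kernel):
  L0: frame=0x3D idx=31 entry=0x59087 [P=1 RW=1 US=1 PS=1]
  ⇒ phys 0x593BC (huge @L0)  [1 reads]

Access #0 fault: NONE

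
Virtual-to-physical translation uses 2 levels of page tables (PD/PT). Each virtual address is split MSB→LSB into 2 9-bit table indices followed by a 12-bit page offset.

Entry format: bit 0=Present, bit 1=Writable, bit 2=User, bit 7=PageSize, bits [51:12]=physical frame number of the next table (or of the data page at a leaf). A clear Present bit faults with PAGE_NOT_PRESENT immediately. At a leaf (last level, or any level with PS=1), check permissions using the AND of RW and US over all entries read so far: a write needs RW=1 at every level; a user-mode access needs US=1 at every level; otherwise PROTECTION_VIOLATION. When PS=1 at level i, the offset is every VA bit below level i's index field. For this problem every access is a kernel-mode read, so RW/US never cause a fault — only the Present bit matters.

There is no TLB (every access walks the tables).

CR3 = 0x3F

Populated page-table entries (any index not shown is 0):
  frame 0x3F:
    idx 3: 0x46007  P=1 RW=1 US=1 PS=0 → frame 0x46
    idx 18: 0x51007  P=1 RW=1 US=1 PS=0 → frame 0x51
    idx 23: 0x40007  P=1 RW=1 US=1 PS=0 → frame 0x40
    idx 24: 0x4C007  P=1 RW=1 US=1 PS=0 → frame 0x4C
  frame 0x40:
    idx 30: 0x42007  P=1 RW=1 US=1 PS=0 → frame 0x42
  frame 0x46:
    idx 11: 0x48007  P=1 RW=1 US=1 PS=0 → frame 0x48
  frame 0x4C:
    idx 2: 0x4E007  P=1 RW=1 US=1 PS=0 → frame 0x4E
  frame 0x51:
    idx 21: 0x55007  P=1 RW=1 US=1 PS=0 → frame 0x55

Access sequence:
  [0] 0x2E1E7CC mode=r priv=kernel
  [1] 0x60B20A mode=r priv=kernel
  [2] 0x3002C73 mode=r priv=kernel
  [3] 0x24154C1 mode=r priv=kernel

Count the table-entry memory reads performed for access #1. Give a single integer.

Walk each access:
#0 VA=0x2E1E7CC (r,kernel):
  lvl0: tbl 0x3F, slot 23 ⇒ 0x40007 (P1/RW1/US1/PS0)
  lvl1: tbl 0x40, slot 30 ⇒ 0x42007 (P1/RW1/US1/PS0)
  ✓ 0x427CC  — 2 lookups
#1 VA=0x60B20A (r,kernel):
  lvl0: tbl 0x3F, slot 3 ⇒ 0x46007 (P1/RW1/US1/PS0)
  lvl1: tbl 0x46, slot 11 ⇒ 0x48007 (P1/RW1/US1/PS0)
  ✓ 0x4820A  — 2 lookups
#2 VA=0x3002C73 (r,kernel):
  lvl0: tbl 0x3F, slot 24 ⇒ 0x4C007 (P1/RW1/US1/PS0)
  lvl1: tbl 0x4C, slot 2 ⇒ 0x4E007 (P1/RW1/US1/PS0)
  ✓ 0x4EC73  — 2 lookups
#3 VA=0x24154C1 (r,kernel):
  lvl0: tbl 0x3F, slot 18 ⇒ 0x51007 (P1/RW1/US1/PS0)
  lvl1: tbl 0x51, slot 21 ⇒ 0x55007 (P1/RW1/US1/PS0)
  ✓ 0x554C1  — 2 lookups

Entries read for #1: 2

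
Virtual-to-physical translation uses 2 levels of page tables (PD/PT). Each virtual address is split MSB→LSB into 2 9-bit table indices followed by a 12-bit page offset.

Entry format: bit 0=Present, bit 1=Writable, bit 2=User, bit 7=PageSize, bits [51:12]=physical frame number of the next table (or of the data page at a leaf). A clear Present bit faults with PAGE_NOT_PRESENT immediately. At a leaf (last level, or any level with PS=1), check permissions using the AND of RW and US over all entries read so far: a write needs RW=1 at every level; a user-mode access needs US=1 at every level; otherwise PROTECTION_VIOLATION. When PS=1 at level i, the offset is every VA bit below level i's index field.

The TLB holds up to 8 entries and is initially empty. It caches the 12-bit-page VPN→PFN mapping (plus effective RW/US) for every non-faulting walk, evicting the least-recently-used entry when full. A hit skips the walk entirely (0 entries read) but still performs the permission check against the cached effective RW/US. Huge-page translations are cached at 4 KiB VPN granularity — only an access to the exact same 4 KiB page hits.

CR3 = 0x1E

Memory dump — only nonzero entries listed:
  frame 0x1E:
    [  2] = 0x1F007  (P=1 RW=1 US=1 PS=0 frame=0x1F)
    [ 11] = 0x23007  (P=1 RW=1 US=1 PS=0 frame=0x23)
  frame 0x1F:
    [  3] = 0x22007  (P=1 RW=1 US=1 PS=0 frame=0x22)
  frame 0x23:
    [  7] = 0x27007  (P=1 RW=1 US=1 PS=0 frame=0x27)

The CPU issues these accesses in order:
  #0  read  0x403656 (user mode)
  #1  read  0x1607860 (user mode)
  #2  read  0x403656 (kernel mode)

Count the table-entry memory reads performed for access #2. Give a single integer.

Walk each access:
#0 VA=0x403656 (r,user):
  [0] read 0x1E idx=2: raw=0x1F007 flags P=1 W=1 U=1 S=0
  [1] read 0x1F idx=3: raw=0x22007 flags P=1 W=1 U=1 S=0
  ⇒ phys 0x22656  [2 reads]
#1 VA=0x1607860 (r,user):
  [0] read 0x1E idx=11: raw=0x23007 flags P=1 W=1 U=1 S=0
  [1] read 0x23 idx=7: raw=0x27007 flags P=1 W=1 U=1 S=0
  ⇒ phys 0x27860  [2 reads]
#2 VA=0x403656 (r,kernel):
  TLB hit vpn=0x403 → PA=0x22656

Entries read for #2: 0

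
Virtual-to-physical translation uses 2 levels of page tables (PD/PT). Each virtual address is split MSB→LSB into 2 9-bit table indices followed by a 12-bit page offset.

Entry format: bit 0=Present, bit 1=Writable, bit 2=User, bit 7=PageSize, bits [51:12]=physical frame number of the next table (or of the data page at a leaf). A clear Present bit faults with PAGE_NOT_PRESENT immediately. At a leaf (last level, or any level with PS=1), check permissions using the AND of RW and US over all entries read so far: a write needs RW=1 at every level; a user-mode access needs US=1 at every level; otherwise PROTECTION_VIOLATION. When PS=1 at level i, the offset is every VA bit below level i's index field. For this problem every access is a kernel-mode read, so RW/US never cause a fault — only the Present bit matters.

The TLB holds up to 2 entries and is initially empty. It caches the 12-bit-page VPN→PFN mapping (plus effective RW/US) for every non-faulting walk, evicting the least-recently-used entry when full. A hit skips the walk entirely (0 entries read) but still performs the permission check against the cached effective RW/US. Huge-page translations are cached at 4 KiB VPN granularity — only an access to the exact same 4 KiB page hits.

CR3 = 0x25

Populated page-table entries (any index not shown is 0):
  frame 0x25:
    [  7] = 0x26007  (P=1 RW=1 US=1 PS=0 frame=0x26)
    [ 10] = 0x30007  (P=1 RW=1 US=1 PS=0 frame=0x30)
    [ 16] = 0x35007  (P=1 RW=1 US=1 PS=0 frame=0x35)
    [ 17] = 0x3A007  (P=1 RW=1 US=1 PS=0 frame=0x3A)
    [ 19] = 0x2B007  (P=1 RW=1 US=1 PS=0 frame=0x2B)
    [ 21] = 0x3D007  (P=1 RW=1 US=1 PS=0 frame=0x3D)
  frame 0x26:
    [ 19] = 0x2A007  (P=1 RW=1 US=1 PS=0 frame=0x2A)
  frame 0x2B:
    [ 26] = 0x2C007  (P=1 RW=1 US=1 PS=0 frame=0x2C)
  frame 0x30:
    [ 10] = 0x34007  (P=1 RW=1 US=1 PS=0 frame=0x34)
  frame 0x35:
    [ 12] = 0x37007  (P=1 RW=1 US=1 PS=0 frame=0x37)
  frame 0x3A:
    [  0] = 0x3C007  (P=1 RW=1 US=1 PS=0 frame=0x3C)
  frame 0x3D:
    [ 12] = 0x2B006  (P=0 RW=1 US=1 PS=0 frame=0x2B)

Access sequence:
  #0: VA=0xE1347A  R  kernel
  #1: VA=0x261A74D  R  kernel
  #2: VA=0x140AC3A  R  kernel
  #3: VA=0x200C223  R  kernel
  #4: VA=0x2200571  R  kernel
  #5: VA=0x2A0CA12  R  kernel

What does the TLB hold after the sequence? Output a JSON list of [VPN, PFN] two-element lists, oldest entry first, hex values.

Trace:
#0 VA=0xE1347A (r,kernel):
  L0 @0x25[7] → 0x26007  P=1,RW=1,US=1,PS=0
  L1 @0x26[19] → 0x2A007  P=1,RW=1,US=1,PS=0
  → PA=0x2A47A  (2 entries read)
#1 VA=0x261A74D (r,kernel):
  L0 @0x25[19] → 0x2B007  P=1,RW=1,US=1,PS=0
  L1 @0x2B[26] → 0x2C007  P=1,RW=1,US=1,PS=0
  → PA=0x2C74D  (2 entries read)
#2 VA=0x140AC3A (r,kernel):
  L0 @0x25[10] → 0x30007  P=1,RW=1,US=1,PS=0
  L1 @0x30[10] → 0x34007  P=1,RW=1,US=1,PS=0
  → PA=0x34C3A  (2 entries read)
#3 VA=0x200C223 (r,kernel):
  L0 @0x25[16] → 0x35007  P=1,RW=1,US=1,PS=0
  L1 @0x35[12] → 0x37007  P=1,RW=1,US=1,PS=0
  → PA=0x37223  (2 entries read)
#4 VA=0x2200571 (r,kernel):
  L0 @0x25[17] → 0x3A007  P=1,RW=1,US=1,PS=0
  L1 @0x3A[0] → 0x3C007  P=1,RW=1,US=1,PS=0
  → PA=0x3C571  (2 entries read)
#5 VA=0x2A0CA12 (r,kernel):
  L0 @0x25[21] → 0x3D007  P=1,RW=1,US=1,PS=0
  L1 @0x3D[12] → 0x2B006  P=0,RW=1,US=1,PS=0
  ✗ PAGE_NOT_PRESENT  [2 reads]

TLB: [["0x200C", "0x37"], ["0x2200", "0x3C"]]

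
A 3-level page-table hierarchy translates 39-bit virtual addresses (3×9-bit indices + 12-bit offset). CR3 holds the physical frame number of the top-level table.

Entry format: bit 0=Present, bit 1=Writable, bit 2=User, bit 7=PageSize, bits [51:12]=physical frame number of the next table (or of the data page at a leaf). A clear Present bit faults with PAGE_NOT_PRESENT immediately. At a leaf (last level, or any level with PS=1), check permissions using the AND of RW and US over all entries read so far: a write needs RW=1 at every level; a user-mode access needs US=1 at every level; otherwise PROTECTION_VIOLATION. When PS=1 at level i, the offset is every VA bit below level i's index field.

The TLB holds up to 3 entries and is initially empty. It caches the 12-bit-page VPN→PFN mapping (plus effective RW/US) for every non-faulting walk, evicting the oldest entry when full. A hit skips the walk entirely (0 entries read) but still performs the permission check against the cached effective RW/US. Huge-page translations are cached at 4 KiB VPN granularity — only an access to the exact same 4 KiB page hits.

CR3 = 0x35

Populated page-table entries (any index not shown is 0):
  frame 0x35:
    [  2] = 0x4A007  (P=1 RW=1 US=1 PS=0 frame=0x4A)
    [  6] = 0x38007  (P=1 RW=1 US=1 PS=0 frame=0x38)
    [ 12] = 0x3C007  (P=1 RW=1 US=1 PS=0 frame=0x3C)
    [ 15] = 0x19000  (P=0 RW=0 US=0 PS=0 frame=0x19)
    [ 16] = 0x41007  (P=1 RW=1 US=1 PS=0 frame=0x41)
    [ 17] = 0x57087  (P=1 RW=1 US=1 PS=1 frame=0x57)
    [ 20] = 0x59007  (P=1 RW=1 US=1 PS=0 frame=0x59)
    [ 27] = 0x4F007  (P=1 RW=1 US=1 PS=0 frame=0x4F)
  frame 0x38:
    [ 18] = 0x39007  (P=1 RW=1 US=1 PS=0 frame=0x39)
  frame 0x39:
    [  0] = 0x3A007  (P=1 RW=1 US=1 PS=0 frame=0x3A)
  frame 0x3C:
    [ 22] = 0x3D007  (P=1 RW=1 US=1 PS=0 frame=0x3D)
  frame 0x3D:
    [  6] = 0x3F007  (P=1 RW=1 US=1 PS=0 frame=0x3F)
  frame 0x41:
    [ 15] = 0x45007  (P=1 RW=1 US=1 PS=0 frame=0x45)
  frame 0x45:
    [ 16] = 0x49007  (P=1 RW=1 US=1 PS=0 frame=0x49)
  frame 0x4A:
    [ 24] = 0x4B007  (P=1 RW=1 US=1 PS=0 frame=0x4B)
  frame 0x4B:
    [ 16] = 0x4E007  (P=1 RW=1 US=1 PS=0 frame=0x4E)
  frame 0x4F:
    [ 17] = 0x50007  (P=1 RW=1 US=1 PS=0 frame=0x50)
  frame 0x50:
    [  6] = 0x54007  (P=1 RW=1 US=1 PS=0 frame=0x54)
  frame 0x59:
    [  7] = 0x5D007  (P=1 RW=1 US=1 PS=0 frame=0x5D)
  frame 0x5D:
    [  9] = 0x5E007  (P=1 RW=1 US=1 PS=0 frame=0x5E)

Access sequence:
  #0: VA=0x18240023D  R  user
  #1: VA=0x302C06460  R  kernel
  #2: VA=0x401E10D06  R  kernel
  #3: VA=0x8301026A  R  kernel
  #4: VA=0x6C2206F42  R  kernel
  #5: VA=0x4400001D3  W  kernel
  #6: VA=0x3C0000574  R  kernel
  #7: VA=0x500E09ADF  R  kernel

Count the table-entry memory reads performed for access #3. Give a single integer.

Trace:
#0 VA=0x18240023D (r,user):
  [0] read 0x35 idx=6: raw=0x38007 flags P=1 W=1 U=1 S=0
  [1] read 0x38 idx=18: raw=0x39007 flags P=1 W=1 U=1 S=0
  [2] read 0x39 idx=0: raw=0x3A007 flags P=1 W=1 U=1 S=0
  → PA=0x3A23D  (3 entries read)
#1 VA=0x302C06460 (r,kernel):
  [0] read 0x35 idx=12: raw=0x3C007 flags P=1 W=1 U=1 S=0
  [1] read 0x3C idx=22: raw=0x3D007 flags P=1 W=1 U=1 S=0
  [2] read 0x3D idx=6: raw=0x3F007 flags P=1 W=1 U=1 S=0
  → PA=0x3F460  (3 entries read)
#2 VA=0x401E10D06 (r,kernel):
  [0] read 0x35 idx=16: raw=0x41007 flags P=1 W=1 U=1 S=0
  [1] read 0x41 idx=15: raw=0x45007 flags P=1 W=1 U=1 S=0
  [2] read 0x45 idx=16: raw=0x49007 flags P=1 W=1 U=1 S=0
  → PA=0x49D06  (3 entries read)
#3 VA=0x8301026A (r,kernel):
  [0] read 0x35 idx=2: raw=0x4A007 flags P=1 W=1 U=1 S=0
  [1] read 0x4A idx=24: raw=0x4B007 flags P=1 W=1 U=1 S=0
  [2] read 0x4B idx=16: raw=0x4E007 flags P=1 W=1 U=1 S=0
  → PA=0x4E26A  (3 entries read)
#4 VA=0x6C2206F42 (r,kernel):
  [0] read 0x35 idx=27: raw=0x4F007 flags P=1 W=1 U=1 S=0
  [1] read 0x4F idx=17: raw=0x50007 flags P=1 W=1 U=1 S=0
  [2] read 0x50 idx=6: raw=0x54007 flags P=1 W=1 U=1 S=0
  → PA=0x54F42  (3 entries read)
#5 VA=0x4400001D3 (w,kernel):
  [0] read 0x35 idx=17: raw=0x57087 flags P=1 W=1 U=1 S=1
  → PA=0x571D3 (huge @L0)  (1 entries read)
#6 VA=0x3C0000574 (r,kernel):
  [0] read 0x35 idx=15: raw=0x19000 flags P=0 W=0 U=0 S=0
  ✗ PAGE_NOT_PRESENT  [1 reads]
#7 VA=0x500E09ADF (r,kernel):
  [0] read 0x35 idx=20: raw=0x59007 flags P=1 W=1 U=1 S=0
  [1] read 0x59 idx=7: raw=0x5D007 flags P=1 W=1 U=1 S=0
  [2] read 0x5D idx=9: raw=0x5E007 flags P=1 W=1 U=1 S=0
  → PA=0x5EADF  (3 entries read)

Entries read for #3: 3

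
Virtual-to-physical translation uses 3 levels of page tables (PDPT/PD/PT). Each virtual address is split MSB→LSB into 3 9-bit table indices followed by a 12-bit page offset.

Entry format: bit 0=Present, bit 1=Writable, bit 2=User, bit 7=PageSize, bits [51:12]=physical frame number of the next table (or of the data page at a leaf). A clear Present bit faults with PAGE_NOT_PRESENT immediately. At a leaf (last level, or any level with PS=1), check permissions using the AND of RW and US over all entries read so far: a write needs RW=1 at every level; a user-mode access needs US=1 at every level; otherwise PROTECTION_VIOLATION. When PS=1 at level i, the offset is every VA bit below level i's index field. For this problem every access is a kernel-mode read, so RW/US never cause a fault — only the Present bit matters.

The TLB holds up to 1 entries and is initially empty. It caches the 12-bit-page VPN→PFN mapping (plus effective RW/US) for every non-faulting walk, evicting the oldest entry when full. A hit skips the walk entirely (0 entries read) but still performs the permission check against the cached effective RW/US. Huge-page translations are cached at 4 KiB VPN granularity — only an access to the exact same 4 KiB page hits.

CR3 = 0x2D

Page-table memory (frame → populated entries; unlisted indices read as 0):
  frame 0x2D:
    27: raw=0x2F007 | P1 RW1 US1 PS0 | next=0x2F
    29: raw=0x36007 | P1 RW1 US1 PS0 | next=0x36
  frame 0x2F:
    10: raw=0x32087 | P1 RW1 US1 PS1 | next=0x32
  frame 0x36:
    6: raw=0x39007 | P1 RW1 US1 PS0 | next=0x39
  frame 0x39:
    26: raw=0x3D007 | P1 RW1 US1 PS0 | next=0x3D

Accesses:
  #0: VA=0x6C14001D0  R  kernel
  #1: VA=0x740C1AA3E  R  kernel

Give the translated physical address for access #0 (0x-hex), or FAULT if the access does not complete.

Per-access translation:
#0 VA=0x6C14001D0 (r,kernel):
  L0 @0x2D[27] → 0x2F007  P=1,RW=1,US=1,PS=0
  L1 @0x2F[10] → 0x32087  P=1,RW=1,US=1,PS=1
  ✓ 0x321D0 (huge @L1)  — 2 lookups
#1 VA=0x740C1AA3E (r,kernel):
  L0 @0x2D[29] → 0x36007  P=1,RW=1,US=1,PS=0
  L1 @0x36[6] → 0x39007  P=1,RW=1,US=1,PS=0
  L2 @0x39[26] → 0x3D007  P=1,RW=1,US=1,PS=0
  ✓ 0x3DA3E  — 3 lookups

Access #0 PA: 0x321D0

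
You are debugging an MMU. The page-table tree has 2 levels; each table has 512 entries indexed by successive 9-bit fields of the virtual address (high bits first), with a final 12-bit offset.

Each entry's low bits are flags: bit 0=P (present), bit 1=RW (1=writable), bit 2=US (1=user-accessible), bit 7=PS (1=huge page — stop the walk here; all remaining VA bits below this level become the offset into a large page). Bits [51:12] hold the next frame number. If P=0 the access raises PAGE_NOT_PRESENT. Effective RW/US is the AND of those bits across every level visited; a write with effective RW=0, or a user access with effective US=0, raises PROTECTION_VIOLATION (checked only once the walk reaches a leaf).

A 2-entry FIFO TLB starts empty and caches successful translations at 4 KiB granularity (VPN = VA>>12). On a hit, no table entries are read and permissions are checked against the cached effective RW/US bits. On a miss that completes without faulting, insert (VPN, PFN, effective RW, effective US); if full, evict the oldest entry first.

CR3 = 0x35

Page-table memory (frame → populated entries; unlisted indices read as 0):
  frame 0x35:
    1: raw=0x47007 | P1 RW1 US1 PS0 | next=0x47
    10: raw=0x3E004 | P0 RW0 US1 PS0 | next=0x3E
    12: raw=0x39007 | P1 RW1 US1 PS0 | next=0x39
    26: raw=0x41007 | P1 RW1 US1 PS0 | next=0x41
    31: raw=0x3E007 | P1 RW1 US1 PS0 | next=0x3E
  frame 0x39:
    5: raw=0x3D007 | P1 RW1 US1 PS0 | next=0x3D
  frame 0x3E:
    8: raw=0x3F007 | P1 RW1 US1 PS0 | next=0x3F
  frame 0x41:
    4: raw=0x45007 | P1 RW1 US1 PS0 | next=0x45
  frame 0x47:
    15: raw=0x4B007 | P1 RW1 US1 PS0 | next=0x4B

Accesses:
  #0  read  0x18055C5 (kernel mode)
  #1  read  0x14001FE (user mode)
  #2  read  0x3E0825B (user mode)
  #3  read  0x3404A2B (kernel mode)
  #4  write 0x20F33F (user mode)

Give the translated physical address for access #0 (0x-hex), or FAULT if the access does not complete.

Per-access translation:
#0 VA=0x18055C5 (r,kernel):
  L0 @0x35[12] → 0x39007  P=1,RW=1,US=1,PS=0
  L1 @0x39[5] → 0x3D007  P=1,RW=1,US=1,PS=0
  ✓ 0x3D5C5  — 2 lookups
#1 VA=0x14001FE (r,user):
  L0 @0x35[10] → 0x3E004  P=0,RW=0,US=1,PS=0
  ⇒ fault: PAGE_NOT_PRESENT  — 1 lookups
#2 VA=0x3E0825B (r,user):
  L0 @0x35[31] → 0x3E007  P=1,RW=1,US=1,PS=0
  L1 @0x3E[8] → 0x3F007  P=1,RW=1,US=1,PS=0
  ✓ 0x3F25B  — 2 lookups
#3 VA=0x3404A2B (r,kernel):
  L0 @0x35[26] → 0x41007  P=1,RW=1,US=1,PS=0
  L1 @0x41[4] → 0x45007  P=1,RW=1,US=1,PS=0
  ✓ 0x45A2B  — 2 lookups
#4 VA=0x20F33F (w,user):
  L0 @0x35[1] → 0x47007  P=1,RW=1,US=1,PS=0
  L1 @0x47[15] → 0x4B007  P=1,RW=1,US=1,PS=0
  ✓ 0x4B33F  — 2 lookups

Access #0 PA: 0x3D5C5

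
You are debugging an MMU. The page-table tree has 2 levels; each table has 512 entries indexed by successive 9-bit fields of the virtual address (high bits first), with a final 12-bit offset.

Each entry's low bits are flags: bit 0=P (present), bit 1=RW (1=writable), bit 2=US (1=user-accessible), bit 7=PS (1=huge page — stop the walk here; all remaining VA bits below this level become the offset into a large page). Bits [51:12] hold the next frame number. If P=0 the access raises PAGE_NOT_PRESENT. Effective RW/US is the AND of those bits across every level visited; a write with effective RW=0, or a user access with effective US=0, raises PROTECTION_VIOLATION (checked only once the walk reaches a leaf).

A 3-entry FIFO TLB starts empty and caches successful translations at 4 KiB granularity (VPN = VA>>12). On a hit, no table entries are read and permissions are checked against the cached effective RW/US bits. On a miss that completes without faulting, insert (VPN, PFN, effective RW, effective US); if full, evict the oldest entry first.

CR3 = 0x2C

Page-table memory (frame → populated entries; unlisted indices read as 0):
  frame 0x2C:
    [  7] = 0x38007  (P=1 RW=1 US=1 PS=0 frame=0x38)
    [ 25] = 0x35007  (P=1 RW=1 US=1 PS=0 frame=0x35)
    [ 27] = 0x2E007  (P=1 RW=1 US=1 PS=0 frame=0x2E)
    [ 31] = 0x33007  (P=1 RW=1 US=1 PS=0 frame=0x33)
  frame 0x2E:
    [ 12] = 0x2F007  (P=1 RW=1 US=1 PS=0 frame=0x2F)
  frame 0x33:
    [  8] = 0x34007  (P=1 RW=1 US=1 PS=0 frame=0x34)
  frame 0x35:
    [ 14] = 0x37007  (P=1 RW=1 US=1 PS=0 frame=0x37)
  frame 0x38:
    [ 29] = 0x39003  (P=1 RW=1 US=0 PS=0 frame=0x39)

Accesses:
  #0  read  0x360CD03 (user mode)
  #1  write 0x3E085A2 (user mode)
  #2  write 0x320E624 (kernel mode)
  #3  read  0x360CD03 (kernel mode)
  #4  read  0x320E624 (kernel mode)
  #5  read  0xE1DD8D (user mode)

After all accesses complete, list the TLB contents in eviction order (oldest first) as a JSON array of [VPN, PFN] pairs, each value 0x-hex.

Per-access translation:
#0 VA=0x360CD03 (r,user):
  [0] read 0x2C idx=27: raw=0x2E007 flags P=1 W=1 U=1 S=0
  [1] read 0x2E idx=12: raw=0x2F007 flags P=1 W=1 U=1 S=0
  ⇒ phys 0x2FD03  [2 reads]
#1 VA=0x3E085A2 (w,user):
  [0] read 0x2C idx=31: raw=0x33007 flags P=1 W=1 U=1 S=0
  [1] read 0x33 idx=8: raw=0x34007 flags P=1 W=1 U=1 S=0
  ⇒ phys 0x345A2  [2 reads]
#2 VA=0x320E624 (w,kernel):
  [0] read 0x2C idx=25: raw=0x35007 flags P=1 W=1 U=1 S=0
  [1] read 0x35 idx=14: raw=0x37007 flags P=1 W=1 U=1 S=0
  ⇒ phys 0x37624  [2 reads]
#3 VA=0x360CD03 (r,kernel):
  TLB hit vpn=0x360C → PA=0x2FD03
#4 VA=0x320E624 (r,kernel):
  TLB hit vpn=0x320E → PA=0x37624
#5 VA=0xE1DD8D (r,user):
  [0] read 0x2C idx=7: raw=0x38007 flags P=1 W=1 U=1 S=0
  [1] read 0x38 idx=29: raw=0x39003 flags P=1 W=1 U=0 S=0
  → PROTECTION_VIOLATION  (2 entries read)

TLB: [["0x360C", "0x2F"], ["0x3E08", "0x34"], ["0x320E", "0x37"]]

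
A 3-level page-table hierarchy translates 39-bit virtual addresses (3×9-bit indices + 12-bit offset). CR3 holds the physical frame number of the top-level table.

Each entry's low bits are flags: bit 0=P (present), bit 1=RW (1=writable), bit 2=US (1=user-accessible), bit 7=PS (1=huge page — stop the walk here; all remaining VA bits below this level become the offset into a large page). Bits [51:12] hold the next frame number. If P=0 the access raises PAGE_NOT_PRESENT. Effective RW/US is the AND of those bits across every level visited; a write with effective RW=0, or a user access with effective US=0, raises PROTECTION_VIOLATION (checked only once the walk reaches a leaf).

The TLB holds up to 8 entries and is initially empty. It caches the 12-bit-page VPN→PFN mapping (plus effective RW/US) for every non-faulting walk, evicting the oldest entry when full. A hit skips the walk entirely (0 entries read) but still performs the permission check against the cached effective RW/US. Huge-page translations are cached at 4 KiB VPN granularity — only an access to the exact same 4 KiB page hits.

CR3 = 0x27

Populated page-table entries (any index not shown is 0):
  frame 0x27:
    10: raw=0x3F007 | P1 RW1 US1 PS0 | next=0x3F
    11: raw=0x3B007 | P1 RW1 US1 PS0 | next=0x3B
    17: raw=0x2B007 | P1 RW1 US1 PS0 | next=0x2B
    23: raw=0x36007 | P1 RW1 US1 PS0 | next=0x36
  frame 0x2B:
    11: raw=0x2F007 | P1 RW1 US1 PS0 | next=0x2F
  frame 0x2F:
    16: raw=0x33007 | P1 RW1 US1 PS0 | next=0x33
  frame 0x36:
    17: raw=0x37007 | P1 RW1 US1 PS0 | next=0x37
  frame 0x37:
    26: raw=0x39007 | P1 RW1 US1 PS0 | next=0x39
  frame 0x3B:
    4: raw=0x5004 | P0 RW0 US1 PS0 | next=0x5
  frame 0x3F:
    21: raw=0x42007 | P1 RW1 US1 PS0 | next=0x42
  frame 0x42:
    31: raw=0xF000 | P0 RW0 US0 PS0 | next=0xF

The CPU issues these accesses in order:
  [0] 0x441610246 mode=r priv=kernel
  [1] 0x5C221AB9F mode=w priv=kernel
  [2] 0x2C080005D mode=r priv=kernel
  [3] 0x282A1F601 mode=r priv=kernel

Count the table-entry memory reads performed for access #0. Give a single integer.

Trace:
#0 VA=0x441610246 (r,kernel):
  L0: frame=0x27 idx=17 entry=0x2B007 [P=1 RW=1 US=1 PS=0]
  L1: frame=0x2B idx=11 entry=0x2F007 [P=1 RW=1 US=1 PS=0]
  L2: frame=0x2F idx=16 entry=0x33007 [P=1 RW=1 US=1 PS=0]
  ⇒ phys 0x33246  [3 reads]
#1 VA=0x5C221AB9F (w,kernel):
  L0: frame=0x27 idx=23 entry=0x36007 [P=1 RW=1 US=1 PS=0]
  L1: frame=0x36 idx=17 entry=0x37007 [P=1 RW=1 US=1 PS=0]
  L2: frame=0x37 idx=26 entry=0x39007 [P=1 RW=1 US=1 PS=0]
  ⇒ phys 0x39B9F  [3 reads]
#2 VA=0x2C080005D (r,kernel):
  L0: frame=0x27 idx=11 entry=0x3B007 [P=1 RW=1 US=1 PS=0]
  L1: frame=0x3B idx=4 entry=0x5004 [P=0 RW=0 US=1 PS=0]
  ⇒ fault: PAGE_NOT_PRESENT  — 2 lookups
#3 VA=0x282A1F601 (r,kernel):
  L0: frame=0x27 idx=10 entry=0x3F007 [P=1 RW=1 US=1 PS=0]
  L1: frame=0x3F idx=21 entry=0x42007 [P=1 RW=1 US=1 PS=0]
  L2: frame=0x42 idx=31 entry=0xF000 [P=0 RW=0 US=0 PS=0]
  ⇒ fault: PAGE_NOT_PRESENT  — 3 lookups

Entries read for #0: 3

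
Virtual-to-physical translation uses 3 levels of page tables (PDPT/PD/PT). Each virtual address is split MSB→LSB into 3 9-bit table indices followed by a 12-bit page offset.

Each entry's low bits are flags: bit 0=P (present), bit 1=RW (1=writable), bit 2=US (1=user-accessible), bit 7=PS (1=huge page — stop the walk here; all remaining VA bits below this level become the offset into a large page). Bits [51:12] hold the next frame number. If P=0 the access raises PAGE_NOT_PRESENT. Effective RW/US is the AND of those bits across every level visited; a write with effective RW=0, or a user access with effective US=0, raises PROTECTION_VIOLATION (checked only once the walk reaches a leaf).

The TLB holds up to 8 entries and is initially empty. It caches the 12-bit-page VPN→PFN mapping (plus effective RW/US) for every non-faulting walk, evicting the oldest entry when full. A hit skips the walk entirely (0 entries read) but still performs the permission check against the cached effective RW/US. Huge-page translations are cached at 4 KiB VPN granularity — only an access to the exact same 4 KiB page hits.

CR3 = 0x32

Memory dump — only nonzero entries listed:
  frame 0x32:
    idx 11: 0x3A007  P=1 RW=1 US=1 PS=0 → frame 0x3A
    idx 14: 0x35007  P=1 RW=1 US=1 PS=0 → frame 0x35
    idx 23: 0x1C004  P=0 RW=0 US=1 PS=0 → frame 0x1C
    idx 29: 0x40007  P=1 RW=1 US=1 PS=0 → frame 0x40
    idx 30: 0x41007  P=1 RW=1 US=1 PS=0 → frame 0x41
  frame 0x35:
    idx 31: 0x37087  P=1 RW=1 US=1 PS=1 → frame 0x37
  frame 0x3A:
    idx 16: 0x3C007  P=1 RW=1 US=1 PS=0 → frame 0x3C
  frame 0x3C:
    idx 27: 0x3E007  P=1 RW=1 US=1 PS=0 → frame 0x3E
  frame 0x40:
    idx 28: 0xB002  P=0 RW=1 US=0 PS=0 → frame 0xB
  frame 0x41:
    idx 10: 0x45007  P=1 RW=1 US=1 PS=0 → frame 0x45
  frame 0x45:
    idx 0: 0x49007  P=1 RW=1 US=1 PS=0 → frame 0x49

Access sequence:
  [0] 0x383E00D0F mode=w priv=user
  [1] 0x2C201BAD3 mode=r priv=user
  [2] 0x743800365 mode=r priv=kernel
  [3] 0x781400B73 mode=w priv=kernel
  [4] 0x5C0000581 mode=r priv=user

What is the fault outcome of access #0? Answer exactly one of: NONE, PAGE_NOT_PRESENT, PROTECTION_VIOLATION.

Walk each access:
#0 VA=0x383E00D0F (w,user):
  lvl0: tbl 0x32, slot 14 ⇒ 0x35007 (P1/RW1/US1/PS0)
  lvl1: tbl 0x35, slot 31 ⇒ 0x37087 (P1/RW1/US1/PS1)
  → PA=0x37D0F (huge @L1)  (2 entries read)
#1 VA=0x2C201BAD3 (r,user):
  lvl0: tbl 0x32, slot 11 ⇒ 0x3A007 (P1/RW1/US1/PS0)
  lvl1: tbl 0x3A, slot 16 ⇒ 0x3C007 (P1/RW1/US1/PS0)
  lvl2: tbl 0x3C, slot 27 ⇒ 0x3E007 (P1/RW1/US1/PS0)
  → PA=0x3EAD3  (3 entries read)
#2 VA=0x743800365 (r,kernel):
  lvl0: tbl 0x32, slot 29 ⇒ 0x40007 (P1/RW1/US1/PS0)
  lvl1: tbl 0x40, slot 28 ⇒ 0xB002 (P0/RW1/US0/PS0)
  ✗ PAGE_NOT_PRESENT  [2 reads]
#3 VA=0x781400B73 (w,kernel):
  lvl0: tbl 0x32, slot 30 ⇒ 0x41007 (P1/RW1/US1/PS0)
  lvl1: tbl 0x41, slot 10 ⇒ 0x45007 (P1/RW1/US1/PS0)
  lvl2: tbl 0x45, slot 0 ⇒ 0x49007 (P1/RW1/US1/PS0)
  → PA=0x49B73  (3 entries read)
#4 VA=0x5C0000581 (r,user):
  lvl0: tbl 0x32, slot 23 ⇒ 0x1C004 (P0/RW0/US1/PS0)
  ✗ PAGE_NOT_PRESENT  [1 reads]

Access #0 fault: NONE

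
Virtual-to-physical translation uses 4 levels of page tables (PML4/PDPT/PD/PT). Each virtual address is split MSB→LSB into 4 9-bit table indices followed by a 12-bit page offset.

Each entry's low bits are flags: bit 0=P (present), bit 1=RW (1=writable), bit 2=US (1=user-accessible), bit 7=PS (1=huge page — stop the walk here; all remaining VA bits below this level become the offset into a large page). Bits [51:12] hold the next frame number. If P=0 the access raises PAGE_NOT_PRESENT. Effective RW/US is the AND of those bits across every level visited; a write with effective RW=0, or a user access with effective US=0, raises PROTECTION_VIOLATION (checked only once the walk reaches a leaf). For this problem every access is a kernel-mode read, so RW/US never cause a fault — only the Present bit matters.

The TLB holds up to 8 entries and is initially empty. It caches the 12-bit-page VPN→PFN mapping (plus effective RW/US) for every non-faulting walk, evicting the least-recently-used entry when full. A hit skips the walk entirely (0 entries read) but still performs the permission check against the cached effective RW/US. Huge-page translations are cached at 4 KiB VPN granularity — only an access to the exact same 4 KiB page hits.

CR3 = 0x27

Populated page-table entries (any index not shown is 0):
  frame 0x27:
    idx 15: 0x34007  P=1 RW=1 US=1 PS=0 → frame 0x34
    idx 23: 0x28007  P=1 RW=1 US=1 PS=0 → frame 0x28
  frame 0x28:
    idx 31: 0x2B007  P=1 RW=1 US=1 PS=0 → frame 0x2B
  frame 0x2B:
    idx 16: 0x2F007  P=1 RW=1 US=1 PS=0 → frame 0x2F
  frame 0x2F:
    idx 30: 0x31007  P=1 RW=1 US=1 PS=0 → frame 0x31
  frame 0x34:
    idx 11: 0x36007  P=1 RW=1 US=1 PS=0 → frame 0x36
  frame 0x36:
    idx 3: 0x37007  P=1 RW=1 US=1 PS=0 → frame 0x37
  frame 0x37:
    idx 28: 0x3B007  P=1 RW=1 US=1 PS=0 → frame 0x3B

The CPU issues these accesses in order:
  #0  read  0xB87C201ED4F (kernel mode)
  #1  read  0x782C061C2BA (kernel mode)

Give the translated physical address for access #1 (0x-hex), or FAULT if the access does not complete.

Walk each access:
#0 VA=0xB87C201ED4F (r,kernel):
  L0: frame=0x27 idx=23 entry=0x28007 [P=1 RW=1 US=1 PS=0]
  L1: frame=0x28 idx=31 entry=0x2B007 [P=1 RW=1 US=1 PS=0]
  L2: frame=0x2B idx=16 entry=0x2F007 [P=1 RW=1 US=1 PS=0]
  L3: frame=0x2F idx=30 entry=0x31007 [P=1 RW=1 US=1 PS=0]
  ✓ 0x31D4F  — 4 lookups
#1 VA=0x782C061C2BA (r,kernel):
  L0: frame=0x27 idx=15 entry=0x34007 [P=1 RW=1 US=1 PS=0]
  L1: frame=0x34 idx=11 entry=0x36007 [P=1 RW=1 US=1 PS=0]
  L2: frame=0x36 idx=3 entry=0x37007 [P=1 RW=1 US=1 PS=0]
  L3: frame=0x37 idx=28 entry=0x3B007 [P=1 RW=1 US=1 PS=0]
  ✓ 0x3B2BA  — 4 lookups

Access #1 PA: 0x3B2BA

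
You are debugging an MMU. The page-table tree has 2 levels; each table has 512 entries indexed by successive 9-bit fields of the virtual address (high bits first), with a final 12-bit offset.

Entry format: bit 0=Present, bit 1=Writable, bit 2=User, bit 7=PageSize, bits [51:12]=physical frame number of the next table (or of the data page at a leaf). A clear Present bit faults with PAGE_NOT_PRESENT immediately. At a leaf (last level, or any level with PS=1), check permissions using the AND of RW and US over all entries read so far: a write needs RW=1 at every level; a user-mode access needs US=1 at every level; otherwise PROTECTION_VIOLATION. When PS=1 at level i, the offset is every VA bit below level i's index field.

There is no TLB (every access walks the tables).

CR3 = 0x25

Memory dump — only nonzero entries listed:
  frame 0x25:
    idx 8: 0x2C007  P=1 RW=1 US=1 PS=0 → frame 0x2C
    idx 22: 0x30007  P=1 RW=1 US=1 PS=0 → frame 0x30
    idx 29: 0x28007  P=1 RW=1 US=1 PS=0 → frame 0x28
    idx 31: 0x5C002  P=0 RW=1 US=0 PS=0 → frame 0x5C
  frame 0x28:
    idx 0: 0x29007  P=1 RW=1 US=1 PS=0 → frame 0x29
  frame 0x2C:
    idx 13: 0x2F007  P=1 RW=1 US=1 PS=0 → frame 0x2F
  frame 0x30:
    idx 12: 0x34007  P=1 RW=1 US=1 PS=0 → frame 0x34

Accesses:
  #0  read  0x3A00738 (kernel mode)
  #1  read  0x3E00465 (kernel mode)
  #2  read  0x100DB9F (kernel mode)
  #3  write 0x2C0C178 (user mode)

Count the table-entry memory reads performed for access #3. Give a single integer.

Walk each access:
#0 VA=0x3A00738 (r,kernel):
  L0 @0x25[29] → 0x28007  P=1,RW=1,US=1,PS=0
  L1 @0x28[0] → 0x29007  P=1,RW=1,US=1,PS=0
  ✓ 0x29738  — 2 lookups
#1 VA=0x3E00465 (r,kernel):
  L0 @0x25[31] → 0x5C002  P=0,RW=1,US=0,PS=0
  → PAGE_NOT_PRESENT  (1 entries read)
#2 VA=0x100DB9F (r,kernel):
  L0 @0x25[8] → 0x2C007  P=1,RW=1,US=1,PS=0
  L1 @0x2C[13] → 0x2F007  P=1,RW=1,US=1,PS=0
  ✓ 0x2FB9F  — 2 lookups
#3 VA=0x2C0C178 (w,user):
  L0 @0x25[22] → 0x30007  P=1,RW=1,US=1,PS=0
  L1 @0x30[12] → 0x34007  P=1,RW=1,US=1,PS=0
  ✓ 0x34178  — 2 lookups

Entries read for #3: 2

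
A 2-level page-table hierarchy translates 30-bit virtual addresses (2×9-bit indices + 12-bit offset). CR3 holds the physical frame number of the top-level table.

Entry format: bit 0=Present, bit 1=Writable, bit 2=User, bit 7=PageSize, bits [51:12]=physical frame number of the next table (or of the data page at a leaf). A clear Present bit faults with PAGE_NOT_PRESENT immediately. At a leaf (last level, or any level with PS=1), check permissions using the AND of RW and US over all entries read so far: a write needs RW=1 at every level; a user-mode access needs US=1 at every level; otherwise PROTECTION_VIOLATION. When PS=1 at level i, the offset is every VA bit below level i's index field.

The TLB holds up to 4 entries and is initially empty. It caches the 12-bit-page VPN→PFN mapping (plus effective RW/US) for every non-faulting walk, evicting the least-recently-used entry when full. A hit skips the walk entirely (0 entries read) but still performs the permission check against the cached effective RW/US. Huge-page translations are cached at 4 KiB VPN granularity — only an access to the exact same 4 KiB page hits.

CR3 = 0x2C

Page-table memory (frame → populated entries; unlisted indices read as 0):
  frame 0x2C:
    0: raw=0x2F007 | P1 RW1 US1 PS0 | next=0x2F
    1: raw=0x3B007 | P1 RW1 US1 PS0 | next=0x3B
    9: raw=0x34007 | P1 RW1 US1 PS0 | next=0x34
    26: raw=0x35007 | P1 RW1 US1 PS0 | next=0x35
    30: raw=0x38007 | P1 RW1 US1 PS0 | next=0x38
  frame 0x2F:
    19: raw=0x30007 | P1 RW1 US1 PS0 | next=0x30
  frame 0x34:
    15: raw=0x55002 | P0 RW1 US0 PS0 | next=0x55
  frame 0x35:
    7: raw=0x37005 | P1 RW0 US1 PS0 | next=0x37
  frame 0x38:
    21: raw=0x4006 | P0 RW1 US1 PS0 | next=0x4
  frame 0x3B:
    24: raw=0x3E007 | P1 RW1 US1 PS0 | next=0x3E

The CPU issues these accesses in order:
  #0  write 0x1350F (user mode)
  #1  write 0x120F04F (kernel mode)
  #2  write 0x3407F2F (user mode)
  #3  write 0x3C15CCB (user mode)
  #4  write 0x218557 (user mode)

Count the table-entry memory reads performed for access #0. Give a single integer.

Per-access translation:
#0 VA=0x1350F (w,user):
  lvl0: tbl 0x2C, slot 0 ⇒ 0x2F007 (P1/RW1/US1/PS0)
  lvl1: tbl 0x2F, slot 19 ⇒ 0x30007 (P1/RW1/US1/PS0)
  ⇒ phys 0x3050F  [2 reads]
#1 VA=0x120F04F (w,kernel):
  lvl0: tbl 0x2C, slot 9 ⇒ 0x34007 (P1/RW1/US1/PS0)
  lvl1: tbl 0x34, slot 15 ⇒ 0x55002 (P0/RW1/US0/PS0)
  ✗ PAGE_NOT_PRESENT  [2 reads]
#2 VA=0x3407F2F (w,user):
  lvl0: tbl 0x2C, slot 26 ⇒ 0x35007 (P1/RW1/US1/PS0)
  lvl1: tbl 0x35, slot 7 ⇒ 0x37005 (P1/RW0/US1/PS0)
  ✗ PROTECTION_VIOLATION  [2 reads]
#3 VA=0x3C15CCB (w,user):
  lvl0: tbl 0x2C, slot 30 ⇒ 0x38007 (P1/RW1/US1/PS0)
  lvl1: tbl 0x38, slot 21 ⇒ 0x4006 (P0/RW1/US1/PS0)
  ✗ PAGE_NOT_PRESENT  [2 reads]
#4 VA=0x218557 (w,user):
  lvl0: tbl 0x2C, slot 1 ⇒ 0x3B007 (P1/RW1/US1/PS0)
  lvl1: tbl 0x3B, slot 24 ⇒ 0x3E007 (P1/RW1/US1/PS0)
  ⇒ phys 0x3E557  [2 reads]

Entries read for #0: 2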